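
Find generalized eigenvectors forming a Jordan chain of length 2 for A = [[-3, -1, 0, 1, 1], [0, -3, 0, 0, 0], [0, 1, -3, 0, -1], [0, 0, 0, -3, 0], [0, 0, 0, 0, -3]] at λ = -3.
v_1 = [[4, 2, 1, 0, 1]]^T, v_2 = [[-1, 0, 1, 0, 0]]^T

We seek v_1 ∈ ker((A + 3I)^2) \ ker(A + 3I), then set v_{i+1} = (A + 3I) v_i.

One such chain is v_1 = [[4, 2, 1, 0, 1]]^T, v_2 = [[-1, 0, 1, 0, 0]]^T. Check: (A + 3I) v_2 = [[0, 0, 0, 0, 0]]^T = 0.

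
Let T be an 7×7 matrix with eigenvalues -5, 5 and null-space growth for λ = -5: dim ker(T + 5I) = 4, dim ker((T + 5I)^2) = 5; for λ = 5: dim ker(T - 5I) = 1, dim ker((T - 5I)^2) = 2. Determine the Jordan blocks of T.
Jordan blocks: (-5, 2), (-5, 1), (-5, 1), (-5, 1), (5, 2)

λ = -5: successive nullity increments [4, 1] count blocks of size ≥ k; block sizes are [2, 1, 1, 1].
λ = 5: successive nullity increments [1, 1] count blocks of size ≥ k; block sizes are [2].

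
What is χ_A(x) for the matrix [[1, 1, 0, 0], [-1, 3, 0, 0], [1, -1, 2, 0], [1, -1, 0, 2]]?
xI - A = [[x - 1, -1, 0, 0], [1, x - 3, 0, 0], [-1, 1, x - 2, 0], [-1, 1, 0, x - 2]].

Expanding det(xI - A) along the first row:
det(xI - A) = + (x - 1)·det([[x - 3, 0, 0], [1, x - 2, 0], [1, 0, x - 2]]) - (-1)·det([[1, 0, 0], [-1, x - 2, 0], [-1, 0, x - 2]]) + (0)·det([[1, x - 3, 0], [-1, 1, 0], [-1, 1, x - 2]]) - (0)·det([[1, x - 3, 0], [-1, 1, x - 2], [-1, 1, 0]]).

Evaluating gives χ_A(x) = x^4 - 8x^3 + 24x^2 - 32x + 16 = (x - 2)^4.

χ_A(x) = (x - 2)^4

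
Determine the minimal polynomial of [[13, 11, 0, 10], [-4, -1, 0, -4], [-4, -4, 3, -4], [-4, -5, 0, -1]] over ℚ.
m_A(x) = (x - 5)(x - 3)^2

The characteristic polynomial factors as (x - 5)(x - 3)^3. The minimal polynomial is ∏(x - λ)^{k_λ} where k_λ is the size of the largest Jordan block at λ.

For λ = 3: rank(A - 3I) = 2, and the largest Jordan block has size 2 (the smallest k with rank((A - 3I)^k) = rank((A - 3I)^(k+1))).
For λ = 5: rank(A - 5I) = 3, and the largest Jordan block has size 1 (the smallest k with rank((A - 5I)^k) = rank((A - 5I)^(k+1))).

So m_A(x) = (x - 5)(x - 3)^2.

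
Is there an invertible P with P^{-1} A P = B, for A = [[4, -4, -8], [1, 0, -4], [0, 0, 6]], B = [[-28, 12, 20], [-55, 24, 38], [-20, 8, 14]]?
Two matrices over a field are similar if and only if they have the same invariant factors.

Both A and B have characteristic polynomial (x - 6)(x - 2)^2 and minimal polynomial (x - 6)(x - 2)^2. Computing further, both have invariant factors (x - 6)(x - 2)^2. Hence A and B are similar.

Yes.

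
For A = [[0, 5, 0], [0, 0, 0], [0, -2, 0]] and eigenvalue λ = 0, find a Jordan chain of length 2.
We seek v_1 ∈ ker(A^2) \ ker(A), then set v_{i+1} = A v_i.

One such chain is v_1 = [[0, 1, 0]]^T, v_2 = [[5, 0, -2]]^T. Check: A v_2 = [[0, 0, 0]]^T = 0.

v_1 = [[0, 1, 0]]^T, v_2 = [[5, 0, -2]]^T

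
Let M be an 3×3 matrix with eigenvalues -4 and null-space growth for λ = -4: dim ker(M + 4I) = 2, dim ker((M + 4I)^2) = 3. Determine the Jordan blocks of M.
λ = -4: successive nullity increments [2, 1] count blocks of size ≥ k; block sizes are [2, 1].

Jordan blocks: (-4, 2), (-4, 1)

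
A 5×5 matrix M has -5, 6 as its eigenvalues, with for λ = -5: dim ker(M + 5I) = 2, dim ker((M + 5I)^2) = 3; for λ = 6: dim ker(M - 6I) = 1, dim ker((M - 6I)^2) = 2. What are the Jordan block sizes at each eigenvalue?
λ = -5: successive nullity increments [2, 1] count blocks of size ≥ k; block sizes are [2, 1].
λ = 6: successive nullity increments [1, 1] count blocks of size ≥ k; block sizes are [2].

Jordan blocks: (-5, 2), (-5, 1), (6, 2)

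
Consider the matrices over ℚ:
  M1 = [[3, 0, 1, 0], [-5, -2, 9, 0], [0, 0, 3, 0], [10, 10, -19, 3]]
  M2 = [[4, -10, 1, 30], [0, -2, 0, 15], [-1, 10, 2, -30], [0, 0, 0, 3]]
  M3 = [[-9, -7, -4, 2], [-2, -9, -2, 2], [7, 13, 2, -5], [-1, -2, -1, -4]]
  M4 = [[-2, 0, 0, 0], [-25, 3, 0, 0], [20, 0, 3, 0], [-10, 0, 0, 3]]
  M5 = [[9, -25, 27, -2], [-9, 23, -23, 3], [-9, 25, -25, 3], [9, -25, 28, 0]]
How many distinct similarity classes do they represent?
3 classes: {M1, M2, M5}, {M3}, {M4}

Characteristic polynomials: χ_{M1} = (x - 3)^3(x + 2), χ_{M2} = (x - 3)^3(x + 2), χ_{M3} = (x + 5)^4, χ_{M4} = (x - 3)^3(x + 2), χ_{M5} = (x - 3)^3(x + 2).

{M1, M2, M5}: invariant factors x - 3, (x - 3)^2(x + 2).

{M3}: invariant factors (x + 5)^2, (x + 5)^2.

{M4}: invariant factors x - 3, x - 3, (x - 3)(x + 2).

Matrices are similar if and only if their invariant-factor lists agree; the partition into similarity classes is {M1, M2, M5}, {M3}, {M4}.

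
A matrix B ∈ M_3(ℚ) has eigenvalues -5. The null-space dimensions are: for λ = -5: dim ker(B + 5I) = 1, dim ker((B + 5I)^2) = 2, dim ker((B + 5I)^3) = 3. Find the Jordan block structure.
Jordan blocks: (-5, 3)

λ = -5: successive nullity increments [1, 1, 1] count blocks of size ≥ k; block sizes are [3].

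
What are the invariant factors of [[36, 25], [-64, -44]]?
The Jordan structure of A has elementary divisors (x + 4)^2. Arranging the block sizes at each eigenvalue in decreasing order and taking row products gives the invariant factors.

Invariant factors (smallest first, each dividing the next): (x + 4)^2.

Check: the last factor (x + 4)^2 is the minimal polynomial, and the product (x + 4)^2 is the characteristic polynomial.

(x + 4)^2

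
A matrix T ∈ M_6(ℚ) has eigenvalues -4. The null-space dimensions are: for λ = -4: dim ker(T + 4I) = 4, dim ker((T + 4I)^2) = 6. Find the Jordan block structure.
Jordan blocks: (-4, 2), (-4, 2), (-4, 1), (-4, 1)

λ = -4: successive nullity increments [4, 2] count blocks of size ≥ k; block sizes are [2, 2, 1, 1].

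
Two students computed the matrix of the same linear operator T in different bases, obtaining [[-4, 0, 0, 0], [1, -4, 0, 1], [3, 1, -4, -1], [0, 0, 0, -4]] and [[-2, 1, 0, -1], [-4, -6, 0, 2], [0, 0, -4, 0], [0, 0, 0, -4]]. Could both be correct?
Both have characteristic polynomial (x + 4)^4, but the minimal polynomial of A is (x + 4)^3 while the minimal polynomial of B is (x + 4)^2. The minimal polynomial is a similarity invariant, so A and B are not similar.

No.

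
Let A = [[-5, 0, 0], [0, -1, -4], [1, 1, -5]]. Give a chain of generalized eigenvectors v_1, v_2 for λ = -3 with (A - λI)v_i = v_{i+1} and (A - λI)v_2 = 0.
We seek v_1 ∈ ker((A + 3I)^2) \ ker(A + 3I), then set v_{i+1} = (A + 3I) v_i.

One such chain is v_1 = [[0, 1, 0]]^T, v_2 = [[0, 2, 1]]^T. Check: (A + 3I) v_2 = [[0, 0, 0]]^T = 0.

v_1 = [[0, 1, 0]]^T, v_2 = [[0, 2, 1]]^T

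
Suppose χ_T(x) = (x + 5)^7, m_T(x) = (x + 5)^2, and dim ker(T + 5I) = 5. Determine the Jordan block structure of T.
Jordan blocks: (-5, 2), (-5, 2), (-5, 1), (-5, 1), (-5, 1)

λ = -5: algebraic multiplicity 7 (exponent in χ_T), largest block size 2 (exponent in m_T), 5 blocks (geometric multiplicity). These force block sizes [2, 2, 1, 1, 1].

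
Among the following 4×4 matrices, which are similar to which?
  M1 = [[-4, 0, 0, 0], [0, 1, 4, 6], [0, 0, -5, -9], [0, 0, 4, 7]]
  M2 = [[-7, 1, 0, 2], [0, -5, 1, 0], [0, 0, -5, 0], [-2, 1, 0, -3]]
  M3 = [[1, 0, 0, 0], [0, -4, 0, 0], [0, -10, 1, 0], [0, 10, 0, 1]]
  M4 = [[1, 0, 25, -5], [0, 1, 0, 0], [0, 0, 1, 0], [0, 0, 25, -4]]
3 classes: {M1}, {M2}, {M3, M4}

Characteristic polynomials: χ_{M1} = (x - 1)^3(x + 4), χ_{M2} = (x + 5)^4, χ_{M3} = (x - 1)^3(x + 4), χ_{M4} = (x - 1)^3(x + 4).

{M1}: invariant factors x - 1, (x - 1)^2(x + 4).

{M2}: invariant factors x + 5, (x + 5)^3.

{M3, M4}: invariant factors x - 1, x - 1, (x - 1)(x + 4).

Matrices are similar if and only if their invariant-factor lists agree; the partition into similarity classes is {M1}, {M2}, {M3, M4}.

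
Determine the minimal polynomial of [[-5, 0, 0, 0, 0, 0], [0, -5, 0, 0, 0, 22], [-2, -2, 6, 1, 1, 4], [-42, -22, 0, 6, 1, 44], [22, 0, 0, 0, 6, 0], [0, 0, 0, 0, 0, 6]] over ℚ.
m_A(x) = (x - 6)^3(x + 5)

The characteristic polynomial factors as (x - 6)^4(x + 5)^2. The minimal polynomial is ∏(x - λ)^{k_λ} where k_λ is the size of the largest Jordan block at λ.

For λ = -5: rank(A + 5I) = 4, and the largest Jordan block has size 1 (the smallest k with rank((A + 5I)^k) = rank((A + 5I)^(k+1))).
For λ = 6: rank(A - 6I) = 4, and the largest Jordan block has size 3 (the smallest k with rank((A - 6I)^k) = rank((A - 6I)^(k+1))).

So m_A(x) = (x - 6)^3(x + 5).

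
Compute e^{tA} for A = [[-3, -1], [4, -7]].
e^{tA} = [[(2*t + 1)*e^{-5*t}, -t*e^{-5*t}], [4*t*e^{-5*t}, (1 - 2*t)*e^{-5*t}]]

A has Jordan form J = [[-5, 1], [0, -5]] with A = PJP^{-1}, so e^{tA} = P e^{tJ} P^{-1}.

For a Jordan block J_k(λ), e^{tJ_k(λ)} = e^{λt} · (I + tN + t^2 N^2/2! + ... + t^{k-1} N^{k-1}/(k-1)!) where N is the nilpotent superdiagonal part.

Assembling the blocks and conjugating back gives the entries of e^{tA} as shown above.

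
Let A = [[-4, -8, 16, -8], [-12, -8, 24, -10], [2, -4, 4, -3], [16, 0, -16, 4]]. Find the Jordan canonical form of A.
The characteristic polynomial is det(xI - A) = x^3(x + 4), so the eigenvalues are -4 (algebraic multiplicity 1), 0 (algebraic multiplicity 3).

For λ = -4: algebraic multiplicity 1 gives one 1×1 block.

For λ = 0: rank(A) = 2, rank(A^2) = 1. The eigenspace has dimension 4 - 2 = 2, so there are 2 Jordan blocks; the rank sequence gives block sizes [2, 1].

Assembling the blocks gives the Jordan form J above.

J = [[-4, 0, 0, 0], [0, 0, 1, 0], [0, 0, 0, 0], [0, 0, 0, 0]]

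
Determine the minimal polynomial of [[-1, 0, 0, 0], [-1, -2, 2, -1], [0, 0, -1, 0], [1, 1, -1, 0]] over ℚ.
m_A(x) = (x + 1)^3

The characteristic polynomial factors as (x + 1)^4. The minimal polynomial is ∏(x - λ)^{k_λ} where k_λ is the size of the largest Jordan block at λ.

For λ = -1: rank(A + I) = 2, and the largest Jordan block has size 3 (the smallest k with rank((A + I)^k) = rank((A + I)^(k+1))).

So m_A(x) = (x + 1)^3.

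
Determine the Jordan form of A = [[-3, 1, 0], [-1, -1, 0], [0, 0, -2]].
J = [[-2, 1, 0], [0, -2, 0], [0, 0, -2]]

The characteristic polynomial is det(xI - A) = (x + 2)^3, so the eigenvalues are -2 (algebraic multiplicity 3).

For λ = -2: rank(A + 2I) = 1, rank((A + 2I)^2) = 0. The eigenspace has dimension 3 - 1 = 2, so there are 2 Jordan blocks; the rank sequence gives block sizes [2, 1].

Assembling the blocks gives the Jordan form J above.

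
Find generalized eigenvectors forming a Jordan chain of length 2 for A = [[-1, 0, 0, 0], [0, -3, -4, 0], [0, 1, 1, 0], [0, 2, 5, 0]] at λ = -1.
v_1 = [[0, 7, -3, 0]]^T, v_2 = [[0, -2, 1, -1]]^T

We seek v_1 ∈ ker((A + I)^2) \ ker(A + I), then set v_{i+1} = (A + I) v_i.

One such chain is v_1 = [[0, 7, -3, 0]]^T, v_2 = [[0, -2, 1, -1]]^T. Check: (A + I) v_2 = [[0, 0, 0, 0]]^T = 0.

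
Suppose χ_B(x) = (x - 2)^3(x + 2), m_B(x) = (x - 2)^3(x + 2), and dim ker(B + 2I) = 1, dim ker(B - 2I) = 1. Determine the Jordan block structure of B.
λ = -2: algebraic multiplicity 1 (exponent in χ_B), largest block size 1 (exponent in m_B), 1 block (geometric multiplicity). This forces block sizes [1].
λ = 2: algebraic multiplicity 3 (exponent in χ_B), largest block size 3 (exponent in m_B), 1 block (geometric multiplicity). This forces block sizes [3].

Jordan blocks: (-2, 1), (2, 3)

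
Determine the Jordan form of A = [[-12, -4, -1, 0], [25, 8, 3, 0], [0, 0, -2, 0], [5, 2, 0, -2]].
J = [[-2, 1, 0, 0], [0, -2, 1, 0], [0, 0, -2, 0], [0, 0, 0, -2]]

The characteristic polynomial is det(xI - A) = (x + 2)^4, so the eigenvalues are -2 (algebraic multiplicity 4).

For λ = -2: rank(A + 2I) = 2, rank((A + 2I)^2) = 1, rank((A + 2I)^3) = 0. The eigenspace has dimension 4 - 2 = 2, so there are 2 Jordan blocks; the rank sequence gives block sizes [3, 1].

Assembling the blocks gives the Jordan form J above.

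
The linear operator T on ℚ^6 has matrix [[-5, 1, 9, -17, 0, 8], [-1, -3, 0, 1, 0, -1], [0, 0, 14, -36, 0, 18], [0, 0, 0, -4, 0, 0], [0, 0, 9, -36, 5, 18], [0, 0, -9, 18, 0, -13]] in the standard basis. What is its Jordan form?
The characteristic polynomial is det(xI - A) = (x - 5)^2(x + 4)^4, so the eigenvalues are -4 (algebraic multiplicity 4), 5 (algebraic multiplicity 2).

For λ = -4: rank(A + 4I) = 3, rank((A + 4I)^2) = 2. The eigenspace has dimension 6 - 3 = 3, so there are 3 Jordan blocks; the rank sequence gives block sizes [2, 1, 1].

For λ = 5: rank(A - 5I) = 4. The eigenspace has dimension 6 - 4 = 2, so there are 2 Jordan blocks; the rank sequence gives block sizes [1, 1].

Assembling the blocks gives the Jordan form J above.

J = [[-4, 1, 0, 0, 0, 0], [0, -4, 0, 0, 0, 0], [0, 0, -4, 0, 0, 0], [0, 0, 0, -4, 0, 0], [0, 0, 0, 0, 5, 0], [0, 0, 0, 0, 0, 5]]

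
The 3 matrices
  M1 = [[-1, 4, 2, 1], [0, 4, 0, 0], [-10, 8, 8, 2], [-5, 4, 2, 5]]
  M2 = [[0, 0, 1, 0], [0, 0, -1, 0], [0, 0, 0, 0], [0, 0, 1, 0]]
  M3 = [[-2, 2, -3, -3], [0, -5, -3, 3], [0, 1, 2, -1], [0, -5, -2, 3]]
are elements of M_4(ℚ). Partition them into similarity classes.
Characteristic polynomials: χ_{M1} = (x - 4)^4, χ_{M2} = x^4, χ_{M3} = (x - 1)^2(x + 2)^2.

{M1}: invariant factors x - 4, x - 4, (x - 4)^2.

{M2}: invariant factors x, x, x^2.

{M3}: invariant factors (x - 1)^2(x + 2)^2.

Matrices are similar if and only if their invariant-factor lists agree; the partition into similarity classes is {M1}, {M2}, {M3}.

3 classes: {M1}, {M2}, {M3}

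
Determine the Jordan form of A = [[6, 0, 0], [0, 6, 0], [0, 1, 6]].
J = [[6, 1, 0], [0, 6, 0], [0, 0, 6]]

The characteristic polynomial is det(xI - A) = (x - 6)^3, so the eigenvalues are 6 (algebraic multiplicity 3).

For λ = 6: rank(A - 6I) = 1, rank((A - 6I)^2) = 0. The eigenspace has dimension 3 - 1 = 2, so there are 2 Jordan blocks; the rank sequence gives block sizes [2, 1].

Assembling the blocks gives the Jordan form J above.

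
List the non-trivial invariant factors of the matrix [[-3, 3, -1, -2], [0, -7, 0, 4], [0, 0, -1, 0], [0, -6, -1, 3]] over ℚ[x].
(x + 1)^2(x + 3)^2

The Jordan structure of A has elementary divisors (x + 3)^2, (x + 1)^2. Arranging the block sizes at each eigenvalue in decreasing order and taking row products gives the invariant factors.

Invariant factors (smallest first, each dividing the next): (x + 1)^2(x + 3)^2.

Check: the last factor (x + 1)^2(x + 3)^2 is the minimal polynomial, and the product (x + 1)^2(x + 3)^2 is the characteristic polynomial.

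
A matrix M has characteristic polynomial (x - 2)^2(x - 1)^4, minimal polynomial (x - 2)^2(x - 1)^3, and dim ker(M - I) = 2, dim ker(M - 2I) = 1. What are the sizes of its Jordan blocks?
λ = 1: algebraic multiplicity 4 (exponent in χ_M), largest block size 3 (exponent in m_M), 2 blocks (geometric multiplicity). These force block sizes [3, 1].
λ = 2: algebraic multiplicity 2 (exponent in χ_M), largest block size 2 (exponent in m_M), 1 block (geometric multiplicity). This forces block sizes [2].

Jordan blocks: (1, 3), (1, 1), (2, 2)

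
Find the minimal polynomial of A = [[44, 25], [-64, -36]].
The characteristic polynomial factors as (x - 4)^2. The minimal polynomial is ∏(x - λ)^{k_λ} where k_λ is the size of the largest Jordan block at λ.

For λ = 4: rank(A - 4I) = 1, and the largest Jordan block has size 2 (the smallest k with rank((A - 4I)^k) = rank((A - 4I)^(k+1))).

So m_A(x) = (x - 4)^2.

m_A(x) = (x - 4)^2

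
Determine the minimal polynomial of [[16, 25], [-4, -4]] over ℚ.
The characteristic polynomial factors as (x - 6)^2. The minimal polynomial is ∏(x - λ)^{k_λ} where k_λ is the size of the largest Jordan block at λ.

For λ = 6: rank(A - 6I) = 1, and the largest Jordan block has size 2 (the smallest k with rank((A - 6I)^k) = rank((A - 6I)^(k+1))).

So m_A(x) = (x - 6)^2.

m_A(x) = (x - 6)^2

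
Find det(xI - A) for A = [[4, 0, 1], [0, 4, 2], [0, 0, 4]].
xI - A = [[x - 4, 0, -1], [0, x - 4, -2], [0, 0, x - 4]].

Expanding det(xI - A) along the first row:
det(xI - A) = + (x - 4)·det([[x - 4, -2], [0, x - 4]]) - (0)·det([[0, -2], [0, x - 4]]) + (-1)·det([[0, x - 4], [0, 0]]).

Evaluating gives χ_A(x) = x^3 - 12x^2 + 48x - 64 = (x - 4)^3.

χ_A(x) = (x - 4)^3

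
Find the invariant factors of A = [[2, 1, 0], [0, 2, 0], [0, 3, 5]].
The Jordan structure of A has elementary divisors (x - 2)^2, (x - 5). Arranging the block sizes at each eigenvalue in decreasing order and taking row products gives the invariant factors.

Invariant factors (smallest first, each dividing the next): (x - 5)(x - 2)^2.

Check: the last factor (x - 5)(x - 2)^2 is the minimal polynomial, and the product (x - 5)(x - 2)^2 is the characteristic polynomial.

(x - 5)(x - 2)^2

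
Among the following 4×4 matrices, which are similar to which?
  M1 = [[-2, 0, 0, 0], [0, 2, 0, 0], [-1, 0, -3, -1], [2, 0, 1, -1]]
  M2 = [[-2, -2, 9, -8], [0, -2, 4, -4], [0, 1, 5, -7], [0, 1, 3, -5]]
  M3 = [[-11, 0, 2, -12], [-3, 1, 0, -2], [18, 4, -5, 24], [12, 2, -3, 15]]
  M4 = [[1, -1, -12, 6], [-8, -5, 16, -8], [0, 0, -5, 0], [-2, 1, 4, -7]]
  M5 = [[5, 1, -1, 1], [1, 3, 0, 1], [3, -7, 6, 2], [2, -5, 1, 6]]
Characteristic polynomials: χ_{M1} = (x - 2)(x + 2)^3, χ_{M2} = (x - 2)(x + 2)^3, χ_{M3} = (x - 1)^2(x + 1)^2, χ_{M4} = (x + 1)(x + 5)^3, χ_{M5} = (x - 5)^4.

{M1, M2}: invariant factors (x - 2)(x + 2)^3.

{M3}: invariant factors (x - 1)^2(x + 1)^2.

{M4}: invariant factors x + 5, (x + 1)(x + 5)^2.

{M5}: invariant factors (x - 5)^2, (x - 5)^2.

Matrices are similar if and only if their invariant-factor lists agree; the partition into similarity classes is {M1, M2}, {M3}, {M4}, {M5}.

4 classes: {M1, M2}, {M3}, {M4}, {M5}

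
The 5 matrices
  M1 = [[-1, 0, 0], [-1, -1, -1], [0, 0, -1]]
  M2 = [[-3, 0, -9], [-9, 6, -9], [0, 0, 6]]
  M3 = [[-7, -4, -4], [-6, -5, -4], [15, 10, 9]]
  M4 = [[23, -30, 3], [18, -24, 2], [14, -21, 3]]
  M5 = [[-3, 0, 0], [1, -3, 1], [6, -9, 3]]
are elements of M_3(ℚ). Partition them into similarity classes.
4 classes: {M1, M3}, {M2}, {M4}, {M5}

Characteristic polynomials: χ_{M1} = (x + 1)^3, χ_{M2} = (x - 6)^2(x + 3), χ_{M3} = (x + 1)^3, χ_{M4} = (x - 3)^2(x + 4), χ_{M5} = x^2(x + 3).

{M1, M3}: invariant factors x + 1, (x + 1)^2.

{M2}: invariant factors x - 6, (x - 6)(x + 3).

{M4}: invariant factors (x - 3)^2(x + 4).

{M5}: invariant factors x^2(x + 3).

Matrices are similar if and only if their invariant-factor lists agree; the partition into similarity classes is {M1, M3}, {M2}, {M4}, {M5}.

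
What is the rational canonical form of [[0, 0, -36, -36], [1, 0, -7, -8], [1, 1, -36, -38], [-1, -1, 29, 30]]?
R = [[0, 0, 0, -36], [1, 0, 0, -36], [0, 1, 0, -21], [0, 0, 1, -6]]

The invariant factors of A (the non-unit diagonal entries of the Smith normal form of xI - A over ℚ[x]) are (x^2 + 3x + 6)^2, each dividing the next. The characteristic polynomial is their product, (x^2 + 3x + 6)^2.

The rational canonical form is the block-diagonal matrix of companion matrices C(f_i):
R = [[0, 0, 0, -36], [1, 0, 0, -36], [0, 1, 0, -21], [0, 0, 1, -6]].

Note the characteristic polynomial does not split into linear factors over ℚ, so A has no Jordan form over ℚ; the rational canonical form exists over any field.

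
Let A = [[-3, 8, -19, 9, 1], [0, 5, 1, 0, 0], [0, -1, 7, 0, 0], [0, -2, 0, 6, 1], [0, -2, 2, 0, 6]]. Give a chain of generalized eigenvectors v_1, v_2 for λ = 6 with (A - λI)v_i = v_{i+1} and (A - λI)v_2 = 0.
We seek v_1 ∈ ker((A - 6I)^2) \ ker(A - 6I), then set v_{i+1} = (A - 6I) v_i.

One such chain is v_1 = [[0, 0, 1, 2, 0]]^T, v_2 = [[-1, 1, 1, 0, 2]]^T. Check: (A - 6I) v_2 = [[0, 0, 0, 0, 0]]^T = 0.

v_1 = [[0, 0, 1, 2, 0]]^T, v_2 = [[-1, 1, 1, 0, 2]]^T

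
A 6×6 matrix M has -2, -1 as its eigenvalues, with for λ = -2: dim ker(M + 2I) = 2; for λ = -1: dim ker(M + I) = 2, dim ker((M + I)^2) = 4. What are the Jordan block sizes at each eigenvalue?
Jordan blocks: (-2, 1), (-2, 1), (-1, 2), (-1, 2)

λ = -2: successive nullity increments [2] count blocks of size ≥ k; block sizes are [1, 1].
λ = -1: successive nullity increments [2, 2] count blocks of size ≥ k; block sizes are [2, 2].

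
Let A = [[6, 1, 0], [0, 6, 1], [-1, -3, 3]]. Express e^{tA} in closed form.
e^{tA} = [[(t^2/2 + t + 1)*e^{5*t}, t*(t + 1)*e^{5*t}, t^2*e^{5*t}/2], [-t^2*e^{5*t}/2, (-t^2 + t + 1)*e^{5*t}, t*(2 - t)*e^{5*t}/2], [t*(t - 2)*e^{5*t}/2, t*(t - 3)*e^{5*t}, (t^2 - 4*t + 2)*e^{5*t}/2]]

A has Jordan form J = [[5, 1, 0], [0, 5, 1], [0, 0, 5]] with A = PJP^{-1}, so e^{tA} = P e^{tJ} P^{-1}.

For a Jordan block J_k(λ), e^{tJ_k(λ)} = e^{λt} · (I + tN + t^2 N^2/2! + ... + t^{k-1} N^{k-1}/(k-1)!) where N is the nilpotent superdiagonal part.

Assembling the blocks and conjugating back gives the entries of e^{tA} as shown above.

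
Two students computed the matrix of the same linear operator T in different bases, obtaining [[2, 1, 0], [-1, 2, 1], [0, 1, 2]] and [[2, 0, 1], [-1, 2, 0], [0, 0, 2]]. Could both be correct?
Yes.

Two matrices over a field are similar if and only if they have the same invariant factors.

Both A and B have characteristic polynomial (x - 2)^3 and minimal polynomial (x - 2)^3. Computing further, both have invariant factors (x - 2)^3. Hence A and B are similar.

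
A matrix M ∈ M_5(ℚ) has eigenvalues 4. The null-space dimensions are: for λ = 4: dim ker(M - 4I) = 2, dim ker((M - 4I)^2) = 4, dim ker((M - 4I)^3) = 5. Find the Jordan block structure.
Jordan blocks: (4, 3), (4, 2)

λ = 4: successive nullity increments [2, 2, 1] count blocks of size ≥ k; block sizes are [3, 2].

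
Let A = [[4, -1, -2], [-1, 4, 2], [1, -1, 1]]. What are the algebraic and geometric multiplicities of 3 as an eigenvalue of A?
The characteristic polynomial is (x - 3)^3, so the factor x - 3 appears with exponent 3: the algebraic multiplicity is 3.

rank(A - 3I) = 1, so the eigenspace has dimension 3 - 1 = 2: the geometric multiplicity is 2.

Since 2 < 3, A is not diagonalizable.

algebraic multiplicity 3, geometric multiplicity 2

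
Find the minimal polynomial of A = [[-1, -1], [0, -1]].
m_A(x) = (x + 1)^2

The characteristic polynomial factors as (x + 1)^2. The minimal polynomial is ∏(x - λ)^{k_λ} where k_λ is the size of the largest Jordan block at λ.

For λ = -1: rank(A + I) = 1, and the largest Jordan block has size 2 (the smallest k with rank((A + I)^k) = rank((A + I)^(k+1))).

So m_A(x) = (x + 1)^2.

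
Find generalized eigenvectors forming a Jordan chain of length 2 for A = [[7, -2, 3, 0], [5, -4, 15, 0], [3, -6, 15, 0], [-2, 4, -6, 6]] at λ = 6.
We seek v_1 ∈ ker((A - 6I)^2) \ ker(A - 6I), then set v_{i+1} = (A - 6I) v_i.

One such chain is v_1 = [[0, 1, 1, -2]]^T, v_2 = [[1, 5, 3, -2]]^T. Check: (A - 6I) v_2 = [[0, 0, 0, 0]]^T = 0.

v_1 = [[0, 1, 1, -2]]^T, v_2 = [[1, 5, 3, -2]]^T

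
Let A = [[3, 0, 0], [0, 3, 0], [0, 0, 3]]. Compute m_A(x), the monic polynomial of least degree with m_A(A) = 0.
The characteristic polynomial factors as (x - 3)^3. The minimal polynomial is ∏(x - λ)^{k_λ} where k_λ is the size of the largest Jordan block at λ.

For λ = 3: rank(A - 3I) = 0, and the largest Jordan block has size 1 (the smallest k with rank((A - 3I)^k) = rank((A - 3I)^(k+1))).

So m_A(x) = x - 3.

m_A(x) = x - 3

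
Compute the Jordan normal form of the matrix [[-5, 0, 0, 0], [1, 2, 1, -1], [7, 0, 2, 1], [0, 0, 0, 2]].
The characteristic polynomial is det(xI - A) = (x - 2)^3(x + 5), so the eigenvalues are -5 (algebraic multiplicity 1), 2 (algebraic multiplicity 3).

For λ = -5: algebraic multiplicity 1 gives one 1×1 block.

For λ = 2: rank(A - 2I) = 3, rank((A - 2I)^2) = 2, rank((A - 2I)^3) = 1. The eigenspace has dimension 4 - 3 = 1, so there is 1 Jordan block; the rank sequence gives block sizes [3].

Assembling the blocks gives the Jordan form J above.

J = [[-5, 0, 0, 0], [0, 2, 1, 0], [0, 0, 2, 1], [0, 0, 0, 2]]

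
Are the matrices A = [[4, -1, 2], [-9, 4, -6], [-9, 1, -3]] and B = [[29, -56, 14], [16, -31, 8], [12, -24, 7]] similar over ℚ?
Both have characteristic polynomial (x - 3)(x - 1)^2, but the minimal polynomial of A is (x - 3)(x - 1)^2 while the minimal polynomial of B is (x - 3)(x - 1). The minimal polynomial is a similarity invariant, so A and B are not similar.

No.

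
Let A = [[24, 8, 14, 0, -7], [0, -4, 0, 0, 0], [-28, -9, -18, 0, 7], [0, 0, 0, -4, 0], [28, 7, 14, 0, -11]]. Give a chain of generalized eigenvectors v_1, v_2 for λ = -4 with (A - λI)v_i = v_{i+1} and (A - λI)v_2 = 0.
v_1 = [[0, 1, 0, 0, 1]]^T, v_2 = [[1, 0, -2, 0, 0]]^T

We seek v_1 ∈ ker((A + 4I)^2) \ ker(A + 4I), then set v_{i+1} = (A + 4I) v_i.

One such chain is v_1 = [[0, 1, 0, 0, 1]]^T, v_2 = [[1, 0, -2, 0, 0]]^T. Check: (A + 4I) v_2 = [[0, 0, 0, 0, 0]]^T = 0.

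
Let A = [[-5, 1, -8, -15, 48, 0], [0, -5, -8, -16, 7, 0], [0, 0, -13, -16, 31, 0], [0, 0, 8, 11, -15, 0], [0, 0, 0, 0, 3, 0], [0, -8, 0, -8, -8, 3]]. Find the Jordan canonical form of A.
J = [[-5, 1, 0, 0, 0, 0], [0, -5, 0, 0, 0, 0], [0, 0, -5, 0, 0, 0], [0, 0, 0, 3, 1, 0], [0, 0, 0, 0, 3, 0], [0, 0, 0, 0, 0, 3]]

The characteristic polynomial is det(xI - A) = (x - 3)^3(x + 5)^3, so the eigenvalues are -5 (algebraic multiplicity 3), 3 (algebraic multiplicity 3).

For λ = -5: rank(A + 5I) = 4, rank((A + 5I)^2) = 3. The eigenspace has dimension 6 - 4 = 2, so there are 2 Jordan blocks; the rank sequence gives block sizes [2, 1].

For λ = 3: rank(A - 3I) = 4, rank((A - 3I)^2) = 3. The eigenspace has dimension 6 - 4 = 2, so there are 2 Jordan blocks; the rank sequence gives block sizes [2, 1].

Assembling the blocks gives the Jordan form J above.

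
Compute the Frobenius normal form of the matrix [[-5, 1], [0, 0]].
The invariant factors of A (the non-unit diagonal entries of the Smith normal form of xI - A over ℚ[x]) are x(x + 5), each dividing the next. The characteristic polynomial is their product, x(x + 5).

The rational canonical form is the block-diagonal matrix of companion matrices C(f_i):
R = [[0, 0], [1, -5]].

R = [[0, 0], [1, -5]]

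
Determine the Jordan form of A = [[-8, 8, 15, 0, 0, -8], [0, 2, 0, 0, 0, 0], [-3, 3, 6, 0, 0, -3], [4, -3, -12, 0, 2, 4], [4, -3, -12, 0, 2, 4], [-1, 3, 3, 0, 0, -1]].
J = [[-3, 0, 0, 0, 0, 0], [0, 0, 1, 0, 0, 0], [0, 0, 0, 0, 0, 0], [0, 0, 0, 0, 0, 0], [0, 0, 0, 0, 2, 1], [0, 0, 0, 0, 0, 2]]

The characteristic polynomial is det(xI - A) = x^3(x - 2)^2(x + 3), so the eigenvalues are -3 (algebraic multiplicity 1), 0 (algebraic multiplicity 3), 2 (algebraic multiplicity 2).

For λ = -3: algebraic multiplicity 1 gives one 1×1 block.

For λ = 0: rank(A) = 4, rank(A^2) = 3. The eigenspace has dimension 6 - 4 = 2, so there are 2 Jordan blocks; the rank sequence gives block sizes [2, 1].

For λ = 2: rank(A - 2I) = 5, rank((A - 2I)^2) = 4. The eigenspace has dimension 6 - 5 = 1, so there is 1 Jordan block; the rank sequence gives block sizes [2].

Assembling the blocks gives the Jordan form J above.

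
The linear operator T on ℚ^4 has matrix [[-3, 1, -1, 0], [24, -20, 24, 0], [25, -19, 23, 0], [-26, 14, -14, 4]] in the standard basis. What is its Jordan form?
J = [[-2, 1, 0, 0], [0, -2, 0, 0], [0, 0, 4, 0], [0, 0, 0, 4]]

The characteristic polynomial is det(xI - A) = (x - 4)^2(x + 2)^2, so the eigenvalues are -2 (algebraic multiplicity 2), 4 (algebraic multiplicity 2).

For λ = -2: rank(A + 2I) = 3, rank((A + 2I)^2) = 2. The eigenspace has dimension 4 - 3 = 1, so there is 1 Jordan block; the rank sequence gives block sizes [2].

For λ = 4: rank(A - 4I) = 2. The eigenspace has dimension 4 - 2 = 2, so there are 2 Jordan blocks; the rank sequence gives block sizes [1, 1].

Assembling the blocks gives the Jordan form J above.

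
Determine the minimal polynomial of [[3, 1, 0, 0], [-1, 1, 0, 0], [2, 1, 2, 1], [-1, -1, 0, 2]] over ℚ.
m_A(x) = (x - 2)^2

The characteristic polynomial factors as (x - 2)^4. The minimal polynomial is ∏(x - λ)^{k_λ} where k_λ is the size of the largest Jordan block at λ.

For λ = 2: rank(A - 2I) = 2, and the largest Jordan block has size 2 (the smallest k with rank((A - 2I)^k) = rank((A - 2I)^(k+1))).

So m_A(x) = (x - 2)^2.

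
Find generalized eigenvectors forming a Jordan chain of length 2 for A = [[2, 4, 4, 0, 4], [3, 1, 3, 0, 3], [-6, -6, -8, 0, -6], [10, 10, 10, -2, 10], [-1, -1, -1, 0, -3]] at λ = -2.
We seek v_1 ∈ ker((A + 2I)^2) \ ker(A + 2I), then set v_{i+1} = (A + 2I) v_i.

One such chain is v_1 = [[1, 1, -1, 4, 0]]^T, v_2 = [[4, 3, -6, 10, -1]]^T. Check: (A + 2I) v_2 = [[0, 0, 0, 0, 0]]^T = 0.

v_1 = [[1, 1, -1, 4, 0]]^T, v_2 = [[4, 3, -6, 10, -1]]^T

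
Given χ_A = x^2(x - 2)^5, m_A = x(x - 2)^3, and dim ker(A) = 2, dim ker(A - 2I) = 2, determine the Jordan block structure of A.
λ = 0: algebraic multiplicity 2 (exponent in χ_A), largest block size 1 (exponent in m_A), 2 blocks (geometric multiplicity). These force block sizes [1, 1].
λ = 2: algebraic multiplicity 5 (exponent in χ_A), largest block size 3 (exponent in m_A), 2 blocks (geometric multiplicity). These force block sizes [3, 2].

Jordan blocks: (0, 1), (0, 1), (2, 3), (2, 2)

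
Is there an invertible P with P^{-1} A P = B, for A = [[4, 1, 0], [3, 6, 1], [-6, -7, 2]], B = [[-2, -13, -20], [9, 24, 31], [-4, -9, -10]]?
Two matrices over a field are similar if and only if they have the same invariant factors.

Both A and B have characteristic polynomial (x - 4)^3 and minimal polynomial (x - 4)^3. Computing further, both have invariant factors (x - 4)^3. Hence A and B are similar.

Yes.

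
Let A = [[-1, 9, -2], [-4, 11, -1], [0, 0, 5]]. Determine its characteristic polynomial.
xI - A = [[x + 1, -9, 2], [4, x - 11, 1], [0, 0, x - 5]].

Expanding det(xI - A) along the first row:
det(xI - A) = + (x + 1)·det([[x - 11, 1], [0, x - 5]]) - (-9)·det([[4, 1], [0, x - 5]]) + (2)·det([[4, x - 11], [0, 0]]).

Evaluating gives χ_A(x) = x^3 - 15x^2 + 75x - 125 = (x - 5)^3.

χ_A(x) = (x - 5)^3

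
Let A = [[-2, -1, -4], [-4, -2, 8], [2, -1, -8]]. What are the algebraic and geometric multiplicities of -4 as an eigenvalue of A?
The characteristic polynomial is (x + 4)^3, so the factor x + 4 appears with exponent 3: the algebraic multiplicity is 3.

rank(A + 4I) = 1, so the eigenspace has dimension 3 - 1 = 2: the geometric multiplicity is 2.

Since 2 < 3, A is not diagonalizable.

algebraic multiplicity 3, geometric multiplicity 2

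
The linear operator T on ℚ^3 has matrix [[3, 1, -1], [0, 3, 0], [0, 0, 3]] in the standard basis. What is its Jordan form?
J = [[3, 1, 0], [0, 3, 0], [0, 0, 3]]

The characteristic polynomial is det(xI - A) = (x - 3)^3, so the eigenvalues are 3 (algebraic multiplicity 3).

For λ = 3: rank(A - 3I) = 1, rank((A - 3I)^2) = 0. The eigenspace has dimension 3 - 1 = 2, so there are 2 Jordan blocks; the rank sequence gives block sizes [2, 1].

Assembling the blocks gives the Jordan form J above.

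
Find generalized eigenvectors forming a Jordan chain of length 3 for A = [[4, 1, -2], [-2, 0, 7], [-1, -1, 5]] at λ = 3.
We seek v_1 ∈ ker((A - 3I)^3) \ ker((A - 3I)^2), then set v_{i+1} = (A - 3I) v_i.

One such chain is v_1 = [[1, -1, 0]]^T, v_2 = [[0, 1, 0]]^T, v_3 = [[1, -3, -1]]^T. Check: (A - 3I) v_3 = [[0, 0, 0]]^T = 0.

v_1 = [[1, -1, 0]]^T, v_2 = [[0, 1, 0]]^T, v_3 = [[1, -3, -1]]^T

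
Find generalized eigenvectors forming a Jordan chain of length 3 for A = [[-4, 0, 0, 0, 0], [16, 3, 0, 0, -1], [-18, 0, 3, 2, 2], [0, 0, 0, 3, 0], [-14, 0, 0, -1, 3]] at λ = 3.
v_1 = [[0, 0, 0, 1, 0]]^T, v_2 = [[0, 0, 2, 0, -1]]^T, v_3 = [[0, 1, -2, 0, 0]]^T

We seek v_1 ∈ ker((A - 3I)^3) \ ker((A - 3I)^2), then set v_{i+1} = (A - 3I) v_i.

One such chain is v_1 = [[0, 0, 0, 1, 0]]^T, v_2 = [[0, 0, 2, 0, -1]]^T, v_3 = [[0, 1, -2, 0, 0]]^T. Check: (A - 3I) v_3 = [[0, 0, 0, 0, 0]]^T = 0.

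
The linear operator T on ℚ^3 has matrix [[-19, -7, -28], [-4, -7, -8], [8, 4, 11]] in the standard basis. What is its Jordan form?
J = [[-5, 1, 0], [0, -5, 0], [0, 0, -5]]

The characteristic polynomial is det(xI - A) = (x + 5)^3, so the eigenvalues are -5 (algebraic multiplicity 3).

For λ = -5: rank(A + 5I) = 1, rank((A + 5I)^2) = 0. The eigenspace has dimension 3 - 1 = 2, so there are 2 Jordan blocks; the rank sequence gives block sizes [2, 1].

Assembling the blocks gives the Jordan form J above.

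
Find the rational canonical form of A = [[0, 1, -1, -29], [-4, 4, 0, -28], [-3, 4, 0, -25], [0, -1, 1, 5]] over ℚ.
The invariant factors of A (the non-unit diagonal entries of the Smith normal form of xI - A over ℚ[x]) are x - 4, (x - 4)(x - 3)(x + 2), each dividing the next. The characteristic polynomial is their product, (x - 4)^2(x - 3)(x + 2).

The rational canonical form is the block-diagonal matrix of companion matrices C(f_i):
R = [[4, 0, 0, 0], [0, 0, 0, -24], [0, 1, 0, 2], [0, 0, 1, 5]].

R = [[4, 0, 0, 0], [0, 0, 0, -24], [0, 1, 0, 2], [0, 0, 1, 5]]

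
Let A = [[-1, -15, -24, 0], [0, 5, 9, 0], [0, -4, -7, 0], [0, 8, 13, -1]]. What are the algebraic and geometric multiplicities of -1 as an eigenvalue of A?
algebraic multiplicity 4, geometric multiplicity 2

The characteristic polynomial is (x + 1)^4, so the factor x + 1 appears with exponent 4: the algebraic multiplicity is 4.

rank(A + I) = 2, so the eigenspace has dimension 4 - 2 = 2: the geometric multiplicity is 2.

Since 2 < 4, A is not diagonalizable.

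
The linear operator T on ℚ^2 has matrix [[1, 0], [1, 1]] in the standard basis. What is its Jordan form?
J = [[1, 1], [0, 1]]

The characteristic polynomial is det(xI - A) = (x - 1)^2, so the eigenvalues are 1 (algebraic multiplicity 2).

For λ = 1: rank(A - I) = 1, rank((A - I)^2) = 0. The eigenspace has dimension 2 - 1 = 1, so there is 1 Jordan block; the rank sequence gives block sizes [2].

Assembling the blocks gives the Jordan form J above.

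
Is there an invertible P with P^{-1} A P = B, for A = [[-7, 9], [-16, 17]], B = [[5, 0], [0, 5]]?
Both have characteristic polynomial (x - 5)^2, but the minimal polynomial of A is (x - 5)^2 while the minimal polynomial of B is x - 5. The minimal polynomial is a similarity invariant, so A and B are not similar.

No.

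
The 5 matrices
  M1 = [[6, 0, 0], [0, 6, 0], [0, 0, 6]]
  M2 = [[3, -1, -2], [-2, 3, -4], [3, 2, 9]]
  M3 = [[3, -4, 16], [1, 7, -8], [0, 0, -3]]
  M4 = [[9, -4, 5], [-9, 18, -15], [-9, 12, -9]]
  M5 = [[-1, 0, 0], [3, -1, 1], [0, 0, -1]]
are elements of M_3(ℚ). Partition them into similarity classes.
Characteristic polynomials: χ_{M1} = (x - 6)^3, χ_{M2} = (x - 5)^3, χ_{M3} = (x - 5)^2(x + 3), χ_{M4} = (x - 6)^3, χ_{M5} = (x + 1)^3.

{M1}: invariant factors x - 6, x - 6, x - 6.

{M2}: invariant factors (x - 5)^3.

{M3}: invariant factors (x - 5)^2(x + 3).

{M4}: invariant factors x - 6, (x - 6)^2.

{M5}: invariant factors x + 1, (x + 1)^2.

Matrices are similar if and only if their invariant-factor lists agree; the partition into similarity classes is {M1}, {M2}, {M3}, {M4}, {M5}.

5 classes: {M1}, {M2}, {M3}, {M4}, {M5}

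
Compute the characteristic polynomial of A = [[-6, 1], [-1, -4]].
xI - A = [[x + 6, -1], [1, x + 4]].

Expanding det(xI - A) along the first row:
det(xI - A) = + (x + 6)·det([[x + 4]]) - (-1)·det([[1]]).

Evaluating gives χ_A(x) = x^2 + 10x + 25 = (x + 5)^2.

χ_A(x) = (x + 5)^2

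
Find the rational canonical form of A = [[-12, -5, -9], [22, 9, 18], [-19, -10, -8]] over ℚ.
The invariant factors of A (the non-unit diagonal entries of the Smith normal form of xI - A over ℚ[x]) are (x + 1)(x + 5)^2, each dividing the next. The characteristic polynomial is their product, (x + 1)(x + 5)^2.

The rational canonical form is the block-diagonal matrix of companion matrices C(f_i):
R = [[0, 0, -25], [1, 0, -35], [0, 1, -11]].

R = [[0, 0, -25], [1, 0, -35], [0, 1, -11]]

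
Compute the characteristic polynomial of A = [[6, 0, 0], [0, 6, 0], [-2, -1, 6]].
χ_A(x) = (x - 6)^3

xI - A = [[x - 6, 0, 0], [0, x - 6, 0], [2, 1, x - 6]].

Expanding det(xI - A) along the first row:
det(xI - A) = + (x - 6)·det([[x - 6, 0], [1, x - 6]]) - (0)·det([[0, 0], [2, x - 6]]) + (0)·det([[0, x - 6], [2, 1]]).

Evaluating gives χ_A(x) = x^3 - 18x^2 + 108x - 216 = (x - 6)^3.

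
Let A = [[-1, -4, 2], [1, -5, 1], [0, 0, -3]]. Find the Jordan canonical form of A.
The characteristic polynomial is det(xI - A) = (x + 3)^3, so the eigenvalues are -3 (algebraic multiplicity 3).

For λ = -3: rank(A + 3I) = 1, rank((A + 3I)^2) = 0. The eigenspace has dimension 3 - 1 = 2, so there are 2 Jordan blocks; the rank sequence gives block sizes [2, 1].

Assembling the blocks gives the Jordan form J above.

J = [[-3, 1, 0], [0, -3, 0], [0, 0, -3]]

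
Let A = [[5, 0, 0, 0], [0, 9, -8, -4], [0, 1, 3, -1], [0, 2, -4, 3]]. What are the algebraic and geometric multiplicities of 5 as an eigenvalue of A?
algebraic multiplicity 4, geometric multiplicity 3

The characteristic polynomial is (x - 5)^4, so the factor x - 5 appears with exponent 4: the algebraic multiplicity is 4.

rank(A - 5I) = 1, so the eigenspace has dimension 4 - 1 = 3: the geometric multiplicity is 3.

Since 3 < 4, A is not diagonalizable.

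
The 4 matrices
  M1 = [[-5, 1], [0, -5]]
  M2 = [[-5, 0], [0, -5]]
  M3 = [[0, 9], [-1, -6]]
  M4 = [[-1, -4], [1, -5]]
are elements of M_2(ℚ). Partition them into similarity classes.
Characteristic polynomials: χ_{M1} = (x + 5)^2, χ_{M2} = (x + 5)^2, χ_{M3} = (x + 3)^2, χ_{M4} = (x + 3)^2.

{M1}: invariant factors (x + 5)^2.

{M2}: invariant factors x + 5, x + 5.

{M3, M4}: invariant factors (x + 3)^2.

Matrices are similar if and only if their invariant-factor lists agree; the partition into similarity classes is {M1}, {M2}, {M3, M4}.

3 classes: {M1}, {M2}, {M3, M4}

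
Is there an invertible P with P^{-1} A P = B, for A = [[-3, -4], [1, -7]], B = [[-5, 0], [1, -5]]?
Two matrices over a field are similar if and only if they have the same invariant factors.

Both A and B have characteristic polynomial (x + 5)^2 and minimal polynomial (x + 5)^2. Computing further, both have invariant factors (x + 5)^2. Hence A and B are similar.

Yes.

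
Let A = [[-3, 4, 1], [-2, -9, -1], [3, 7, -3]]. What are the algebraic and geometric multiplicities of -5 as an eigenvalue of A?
The characteristic polynomial is (x + 5)^3, so the factor x + 5 appears with exponent 3: the algebraic multiplicity is 3.

rank(A + 5I) = 2, so the eigenspace has dimension 3 - 2 = 1: the geometric multiplicity is 1.

Since 1 < 3, A is not diagonalizable.

algebraic multiplicity 3, geometric multiplicity 1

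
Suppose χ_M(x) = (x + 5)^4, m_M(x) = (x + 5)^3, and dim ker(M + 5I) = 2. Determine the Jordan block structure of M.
Jordan blocks: (-5, 3), (-5, 1)

λ = -5: algebraic multiplicity 4 (exponent in χ_M), largest block size 3 (exponent in m_M), 2 blocks (geometric multiplicity). These force block sizes [3, 1].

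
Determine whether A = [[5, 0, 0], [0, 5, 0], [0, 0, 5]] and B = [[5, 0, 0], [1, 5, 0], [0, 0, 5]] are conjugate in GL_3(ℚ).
Both have characteristic polynomial (x - 5)^3, but the minimal polynomial of A is x - 5 while the minimal polynomial of B is (x - 5)^2. The minimal polynomial is a similarity invariant, so A and B are not similar.

No.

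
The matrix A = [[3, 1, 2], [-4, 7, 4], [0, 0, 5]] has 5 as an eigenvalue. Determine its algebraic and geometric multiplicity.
The characteristic polynomial is (x - 5)^3, so the factor x - 5 appears with exponent 3: the algebraic multiplicity is 3.

rank(A - 5I) = 1, so the eigenspace has dimension 3 - 1 = 2: the geometric multiplicity is 2.

Since 2 < 3, A is not diagonalizable.

algebraic multiplicity 3, geometric multiplicity 2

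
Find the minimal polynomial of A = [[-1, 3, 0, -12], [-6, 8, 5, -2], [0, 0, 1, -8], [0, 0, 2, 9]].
m_A(x) = (x - 5)^2(x - 2)

The characteristic polynomial factors as (x - 5)^3(x - 2). The minimal polynomial is ∏(x - λ)^{k_λ} where k_λ is the size of the largest Jordan block at λ.

For λ = 2: rank(A - 2I) = 3, and the largest Jordan block has size 1 (the smallest k with rank((A - 2I)^k) = rank((A - 2I)^(k+1))).
For λ = 5: rank(A - 5I) = 2, and the largest Jordan block has size 2 (the smallest k with rank((A - 5I)^k) = rank((A - 5I)^(k+1))).

So m_A(x) = (x - 5)^2(x - 2).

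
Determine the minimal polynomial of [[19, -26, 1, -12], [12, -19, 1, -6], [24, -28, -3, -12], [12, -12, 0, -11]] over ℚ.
m_A(x) = (x - 1)(x + 5)^2

The characteristic polynomial factors as (x - 1)(x + 5)^3. The minimal polynomial is ∏(x - λ)^{k_λ} where k_λ is the size of the largest Jordan block at λ.

For λ = -5: rank(A + 5I) = 2, and the largest Jordan block has size 2 (the smallest k with rank((A + 5I)^k) = rank((A + 5I)^(k+1))).
For λ = 1: rank(A - I) = 3, and the largest Jordan block has size 1 (the smallest k with rank((A - I)^k) = rank((A - I)^(k+1))).

So m_A(x) = (x - 1)(x + 5)^2.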